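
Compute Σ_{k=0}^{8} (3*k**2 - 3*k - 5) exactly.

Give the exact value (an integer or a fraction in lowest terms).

Σ = 459

r(k) = (3*k**2 + 3*k - 5)/(3*k**2 - 3*k - 5) after simplifying.
Gosper form: A/B · C(k+1)/C(k) with A=1, B=1, C=k**2 - k - 5/3.
f must satisfy (1)·f(k+1) − (1)·f(k) = k**2 - k - 5/3.
deg f ≤ 3 (via 0,0,2).
Coefficient equations give f(k) = k*(k**2 - 3*k - 3)/3.
So s_k = (B(k−1)f/C)·t_k = (k*(k**2 - 3*k - 3)/(3*k**2 - 3*k - 5))·t_k = k*(k**2 - 3*k - 3).
s_(k+1) − s_k = 3*k**2 - 3*k - 5 = t_k.
Sum = s_(9) − s_(0); s_(9) = 459, s_(0) = 0 ⇒ 459.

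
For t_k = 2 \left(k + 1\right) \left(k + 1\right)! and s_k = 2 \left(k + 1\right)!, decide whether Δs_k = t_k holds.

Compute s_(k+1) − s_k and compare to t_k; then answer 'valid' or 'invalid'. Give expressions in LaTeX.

valid; difference matches t_k

s_(k+1) = 2*factorial(k + 2)
s_(k+1) − s_k = 2*(k + 1)*factorial(k + 1)
(s_(k+1) − s_k) − t_k = 0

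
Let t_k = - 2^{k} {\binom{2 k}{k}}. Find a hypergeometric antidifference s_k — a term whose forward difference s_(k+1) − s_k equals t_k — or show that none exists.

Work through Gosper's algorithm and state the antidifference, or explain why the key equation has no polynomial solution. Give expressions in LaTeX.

none (Gosper's algorithm certifies no s_k)

Compute t_(k+1)/t_k: get 4*(2*k + 1)/(k + 1).
Take A(k)=8*k + 4, B(k)=k + 1, C(k)=1.
f must satisfy (8*k + 4)·f(k+1) − (k)·f(k) = 1.
From deg A=1, deg B=1, deg C=0: d=-1.
Negative degree bound (-1): no f exists, t_k not Gosper-summable.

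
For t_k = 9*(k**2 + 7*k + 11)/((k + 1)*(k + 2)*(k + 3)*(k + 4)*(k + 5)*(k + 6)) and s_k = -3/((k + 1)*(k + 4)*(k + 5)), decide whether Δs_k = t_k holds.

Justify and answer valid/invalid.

s_(k+1) = -3/((k + 2)*(k + 5)*(k + 6))
s_(k+1) − s_k = 3*(3*k + 8)/(k**5 + 18*k**4 + 121*k**3 + 372*k**2 + 508*k + 240)
(s_(k+1) − s_k) − t_k = 3*(-4*k - 9)/(k**6 + 21*k**5 + 175*k**4 + 735*k**3 + 1624*k**2 + 1764*k + 720)

Invalid: residual 3*(-4*k - 9)/(k**6 + 21*k**5 + 175*k**4 + 735*k**3 + 1624*k**2 + 1764*k + 720) ≠ 0.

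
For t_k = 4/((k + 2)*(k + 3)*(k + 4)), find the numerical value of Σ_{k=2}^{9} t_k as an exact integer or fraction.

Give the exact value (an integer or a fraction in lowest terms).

Σ = 17/195

r(k) = (k + 2)/(k + 5) after simplifying.
So A=k + 2 and B=k + 5, with C=1.
Solve (k + 2)·f(k+1) − (k + 4)·f(k) = 1.
Bound: deg f ≤ 2.
A polynomial solution: f(k) = k*(k + 5)/12.
So s_k = (B(k−1)f/C)·t_k = (k*(k + 4)*(k + 5)/12)·t_k = k*(k + 5)/(3*(k + 2)*(k + 3)).
Verify: 4/(k**3 + 9*k**2 + 26*k + 24) matches t_k.
Telescoping: Σ = s_(10) − s_(2) = 25/78 − (7/30) = 17/195.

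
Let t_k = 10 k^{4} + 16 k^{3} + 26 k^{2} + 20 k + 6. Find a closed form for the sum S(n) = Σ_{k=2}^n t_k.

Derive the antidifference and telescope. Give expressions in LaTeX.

S(n) = 2 n^{5} + 9 n^{4} + 20 n^{3} + 27 n^{2} + 20 n - 78

Compute t_(k+1)/t_k: get (5*k**4 + 28*k**3 + 67*k**2 + 80*k + 39)/(5*k**4 + 8*k**3 + 13*k**2 + 10*k + 3).
A = 1, B = 1, C = k**4 + 8*k**3/5 + 13*k**2/5 + 2*k + 3/5.
Solve (1)·f(k+1) − (1)·f(k) = k**4 + 8*k**3/5 + 13*k**2/5 + 2*k + 3/5.
deg f ≤ 5 (via 0,0,4).
Solving with deg f ≤ 5: f(k) = k**2*(2*k**3 - k**2 + 4*k + 1)/10.
Get s_k = R·t_k = k**2*(2*k**3 - k**2 + 4*k + 1) with R(k) = B(k−1)f(k)/C(k) = k**2*(2*k**3 - k**2 + 4*k + 1)/(2*(5*k**4 + 8*k**3 + 13*k**2 + 10*k + 3)).
Check: Δs_k = 10*k**4 + 16*k**3 + 26*k**2 + 20*k + 6. ✓
Σ_(k=2)^n t_k = s_(n+1) − s_(2) = (2*n**5 + 9*n**4 + 20*n**3 + 27*n**2 + 20*n + 6) − (84), i.e. 2*n**5 + 9*n**4 + 20*n**3 + 27*n**2 + 20*n - 78.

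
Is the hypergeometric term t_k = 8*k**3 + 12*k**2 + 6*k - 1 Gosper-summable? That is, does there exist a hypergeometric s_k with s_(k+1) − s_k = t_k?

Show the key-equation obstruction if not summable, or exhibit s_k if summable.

Yes. s_k = k*(2*k**3 - k - 2).

r(k) = (8*k**3 + 36*k**2 + 54*k + 25)/(8*k**3 + 12*k**2 + 6*k - 1) after simplifying.
Factor: A=1; B=1; C=k**3 + 3*k**2/2 + 3*k/4 - 1/8.
Solve (1)·f(k+1) − (1)·f(k) = k**3 + 3*k**2/2 + 3*k/4 - 1/8.
From deg A=0, deg B=0, deg C=3: d=4.
Solve for f: f(k) = k*(2*k**3 - k - 2)/8 (degree 4 ≤ 4).
So s_k = (B(k−1)f/C)·t_k = (k*(2*k**3 - k - 2)/(8*k**3 + 12*k**2 + 6*k - 1))·t_k = k*(2*k**3 - k - 2).
Verify: 8*k**3 + 12*k**2 + 6*k - 1 matches t_k.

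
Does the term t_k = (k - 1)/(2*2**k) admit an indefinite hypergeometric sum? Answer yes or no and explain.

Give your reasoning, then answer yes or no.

Yes. s_k = -k/2**k.

The ratio is k/(2*(k - 1)).
Normal form (A,B,C) = (1/2, 1, k - 1).
Key eq: (1/2)·f(k+1) = (1)·f(k) + (k - 1).
From deg A=0, deg B=0, deg C=1: d=1.
Match coefficients ⇒ f(k) = -2*k.
R(k) = B(k−1)·f(k)/C(k) = -2*k/(k - 1); s_k = R·t_k = -k/2**k.
Verify: (k - 1)/(2*2**k) matches t_k.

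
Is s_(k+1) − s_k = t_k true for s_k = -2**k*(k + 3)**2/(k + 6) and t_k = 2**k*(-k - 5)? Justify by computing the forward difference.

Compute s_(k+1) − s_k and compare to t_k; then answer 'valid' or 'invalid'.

Invalid: residual 3*2**k*(k**2 + 10*k + 27)/(k**2 + 13*k + 42) ≠ 0.

s_(k+1) = -2**(k + 1)*(k + 4)**2/(k + 7)
s_(k+1) − s_k = 2**k*(-k**3 - 15*k**2 - 77*k - 129)/(k**2 + 13*k + 42)
(s_(k+1) − s_k) − t_k = 3*2**k*(k**2 + 10*k + 27)/(k**2 + 13*k + 42)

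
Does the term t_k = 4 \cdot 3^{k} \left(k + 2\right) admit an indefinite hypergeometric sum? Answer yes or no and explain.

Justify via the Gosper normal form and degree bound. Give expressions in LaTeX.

Yes. s_k = 3^{k} \left(2 k + 1\right).

Compute t_(k+1)/t_k: get 3*(k + 3)/(k + 2).
Take A(k)=3, B(k)=1, C(k)=k + 2.
Solve (3)·f(k+1) − (1)·f(k) = k + 2.
From deg A=0, deg B=0, deg C=1: d=1.
A polynomial solution: f(k) = (2*k + 1)/4.
So s_k = (B(k−1)f/C)·t_k = ((2*k + 1)/(4*(k + 2)))·t_k = 3**k*(2*k + 1).
Δs = 4*3**k*(k + 2), as required.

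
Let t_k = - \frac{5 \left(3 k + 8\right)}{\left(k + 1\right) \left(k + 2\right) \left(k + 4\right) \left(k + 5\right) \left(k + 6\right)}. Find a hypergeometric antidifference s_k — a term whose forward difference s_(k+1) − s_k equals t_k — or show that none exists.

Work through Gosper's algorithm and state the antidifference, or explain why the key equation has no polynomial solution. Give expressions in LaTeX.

The ratio is (k + 1)*(k + 4)*(3*k + 11)/((k + 3)*(k + 7)*(3*k + 8)).
Normal form (A,B,C) = (k + 1, k + 7, k**2 + 17*k/3 + 8).
Key eq: (k + 1)·f(k+1) = (k + 6)·f(k) + (k**2 + 17*k/3 + 8).
Degrees (1,1,2) ⇒ d ≤ 5.
Solving with deg f ≤ 5: f(k) = k*(k + 2)*(k + 3)*(k**2 + 10*k + 29)/60.
R(k) = B(k−1)·f(k)/C(k) = k*(k + 2)*(k + 6)*(k**2 + 10*k + 29)/(20*(3*k + 8)); s_k = R·t_k = k*(-k**2 - 10*k - 29)/(4*(k**3 + 10*k**2 + 29*k + 20)).
s_(k+1) − s_k = 5*(-3*k - 8)/(k**5 + 18*k**4 + 121*k**3 + 372*k**2 + 508*k + 240) = t_k.

s_k = \frac{k \left(- k^{2} - 10 k - 29\right)}{4 \left(k^{3} + 10 k^{2} + 29 k + 20\right)}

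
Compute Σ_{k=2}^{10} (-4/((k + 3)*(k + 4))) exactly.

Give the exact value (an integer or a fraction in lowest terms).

Σ = -18/35

The ratio is (k + 3)/(k + 5).
Normal form (A,B,C) = (k + 3, k + 5, 1).
Need (k + 3)·f(k+1) − (k + 4)·f(k) = 1.
Bound: deg f ≤ 1.
Solving with deg f ≤ 1: f(k) = k/3.
R(k) = B(k−1)·f(k)/C(k) = k*(k + 4)/3; s_k = R·t_k = -4*k/(3*k + 9).
Verify: -4/(k**2 + 7*k + 12) matches t_k.
Evaluate s at k=11 and k=2: -22/21 and -8/15; difference -18/35.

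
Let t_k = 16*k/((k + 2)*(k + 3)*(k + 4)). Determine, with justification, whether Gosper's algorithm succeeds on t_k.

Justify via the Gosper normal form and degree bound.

Yes. s_k = 8*k*(k - 1)/(3*(k + 2)*(k + 3)).

The ratio is (k + 1)*(k + 2)/(k*(k + 5)).
Factor: A=k + 2; B=k + 5; C=k.
Solve (k + 2)·f(k+1) − (k + 4)·f(k) = k.
d = 2 from the (1,1,1) case.
Solve for f: f(k) = k*(k - 1)/6 (degree 2 ≤ 2).
Then R = B(k−1)f/C = (k - 1)*(k + 4)/6, so s_k = R(k)·t_k = 8*k*(k - 1)/(3*(k + 2)*(k + 3)).
Check: Δs_k = 16*k/(k**3 + 9*k**2 + 26*k + 24). ✓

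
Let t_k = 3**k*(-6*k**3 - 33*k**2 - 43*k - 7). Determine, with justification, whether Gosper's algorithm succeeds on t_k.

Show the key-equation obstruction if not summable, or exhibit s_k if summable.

Step 1: r(k) = 3*(6*k**3 + 51*k**2 + 127*k + 89)/(6*k**3 + 33*k**2 + 43*k + 7).
So A=3 and B=1, with C=k**3 + 11*k**2/2 + 43*k/6 + 7/6.
Need (3)·f(k+1) − (1)·f(k) = k**3 + 11*k**2/2 + 43*k/6 + 7/6.
Degrees (0,0,3) ⇒ d ≤ 3.
A polynomial solution: f(k) = (3*k**3 + 3*k**2 - k - 4)/6.
So s_k = (B(k−1)f/C)·t_k = ((3*k**3 + 3*k**2 - k - 4)/(6*k**3 + 33*k**2 + 43*k + 7))·t_k = 3**k*(-3*k**3 - 3*k**2 + k + 4).
Check: Δs_k = 3**k*(-6*k**3 - 33*k**2 - 43*k - 7). ✓

Yes. s_k = 3**k*(-3*k**3 - 3*k**2 + k + 4).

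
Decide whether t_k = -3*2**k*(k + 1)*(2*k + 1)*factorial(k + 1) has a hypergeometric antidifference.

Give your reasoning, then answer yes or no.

Yes. s_k = -3*2**k*(k - 1)*factorial(k + 1).

r(k) = (k + 2)**2*(4*k + 6)/((k + 1)*(2*k + 1)) after simplifying.
Normal form (A,B,C) = (2*k + 4, 1, k**2 + 3*k/2 + 1/2).
Key eq: (2*k + 4)·f(k+1) = (1)·f(k) + (k**2 + 3*k/2 + 1/2).
d = 1 from the (1,0,2) case.
Coefficient equations give f(k) = (k - 1)/2.
R(k) = B(k−1)·f(k)/C(k) = (k - 1)/((k + 1)*(2*k + 1)); s_k = R·t_k = -3*2**k*(k - 1)*factorial(k + 1).
Verify: -3*2**k*(k + 1)*(2*k + 1)*factorial(k + 1) matches t_k.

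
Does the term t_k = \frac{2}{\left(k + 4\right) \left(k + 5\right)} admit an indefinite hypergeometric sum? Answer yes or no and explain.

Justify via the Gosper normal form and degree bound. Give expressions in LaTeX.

Yes. s_k = \frac{k}{2 \left(k + 4\right)}.

Step 1: r(k) = (k + 4)/(k + 6).
Normal form (A,B,C) = (k + 4, k + 6, 1).
Solve (k + 4)·f(k+1) − (k + 5)·f(k) = 1.
deg f ≤ 1 (via 1,1,0).
Solve for f: f(k) = k/4 (degree 1 ≤ 1).
Certificate R = B(k−1)f/C = k*(k + 5)/4 gives s_k = k/(2*(k + 4)).
Δs = 2/(k**2 + 9*k + 20), as required.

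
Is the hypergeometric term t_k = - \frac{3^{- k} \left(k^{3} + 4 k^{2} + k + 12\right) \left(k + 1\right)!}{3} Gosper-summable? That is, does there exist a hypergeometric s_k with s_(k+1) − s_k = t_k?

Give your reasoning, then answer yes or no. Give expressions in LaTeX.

t_(k+1)/t_k = (k + 2)*(k + (k + 1)**3 + 4*(k + 1)**2 + 13)/(3*(k**3 + 4*k**2 + k + 12)).
Gosper form: A/B · C(k+1)/C(k) with A=k/3 + 2/3, B=1, C=k**3 + 4*k**2 + k + 12.
Solve (k/3 + 2/3)·f(k+1) − (1)·f(k) = k**3 + 4*k**2 + k + 12.
Degrees (1,0,3) ⇒ d ≤ 2.
A polynomial solution: f(k) = 3*(k - 1)*(k + 4).
R(k) = B(k−1)·f(k)/C(k) = 3*(k - 1)*(k + 4)/(k**3 + 4*k**2 + k + 12); s_k = R·t_k = -(k - 1)*(k + 4)*factorial(k + 1)/3**k.
Check: Δs_k = -(k**3 + 4*k**2 + k + 12)*factorial(k + 1)/(3*3**k). ✓

Yes. s_k = - 3^{- k} \left(k - 1\right) \left(k + 4\right) \left(k + 1\right)!.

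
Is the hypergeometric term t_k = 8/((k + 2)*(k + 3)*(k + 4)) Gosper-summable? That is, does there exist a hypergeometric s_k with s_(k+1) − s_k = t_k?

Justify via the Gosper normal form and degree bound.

Yes. s_k = 2*k*(k + 5)/(3*(k + 2)*(k + 3)).

Ratio r(k) = (k + 2)/(k + 5).
Factor: A=k + 2; B=k + 5; C=1.
Set up (k + 2)·f(k+1) − (k + 4)·f(k) − (1) = 0.
Degrees (1,1,0) ⇒ d ≤ 2.
Solving with deg f ≤ 2: f(k) = k*(k + 5)/12.
Then R = B(k−1)f/C = k*(k + 4)*(k + 5)/12, so s_k = R(k)·t_k = 2*k*(k + 5)/(3*(k + 2)*(k + 3)).
Check: Δs_k = 8/(k**3 + 9*k**2 + 26*k + 24). ✓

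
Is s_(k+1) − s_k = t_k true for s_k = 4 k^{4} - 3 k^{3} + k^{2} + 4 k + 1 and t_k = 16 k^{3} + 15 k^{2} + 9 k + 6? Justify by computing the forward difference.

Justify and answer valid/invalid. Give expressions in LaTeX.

valid; difference matches t_k

s_(k+1) = 4*k**4 + 13*k**3 + 16*k**2 + 13*k + 7
s_(k+1) − s_k = 16*k**3 + 15*k**2 + 9*k + 6
(s_(k+1) − s_k) − t_k = 0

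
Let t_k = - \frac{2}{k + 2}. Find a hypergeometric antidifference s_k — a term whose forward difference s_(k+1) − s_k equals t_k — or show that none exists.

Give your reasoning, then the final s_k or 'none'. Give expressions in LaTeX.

Ratio r(k) = (k + 2)/(k + 3).
Gosper form: A/B · C(k+1)/C(k) with A=k + 2, B=k + 3, C=1.
Set up (k + 2)·f(k+1) − (k + 2)·f(k) − (1) = 0.
d = 0 from the (1,1,0) case.
Write f(k) = c0. Then LHS − RHS = -1, requiring -1 = 0: contradictory. No certificate.

not Gosper-summable; s_k does not exist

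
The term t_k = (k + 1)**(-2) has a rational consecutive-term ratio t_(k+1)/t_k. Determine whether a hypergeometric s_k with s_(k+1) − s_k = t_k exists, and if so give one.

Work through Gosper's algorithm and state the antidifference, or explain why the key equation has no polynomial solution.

t_(k+1)/t_k = (k + 1)**2/(k + 2)**2.
Normal form (A,B,C) = (k**2 + 2*k + 1, k**2 + 4*k + 4, 1).
Need (k**2 + 2*k + 1)·f(k+1) − (k**2 + 2*k + 1)·f(k) = 1.
Degrees (2,2,0) ⇒ d ≤ 0.
Generic f = c0 gives residual -1; -1 = 0 cannot hold, so t_k is not Gosper-summable.

not Gosper-summable; s_k does not exist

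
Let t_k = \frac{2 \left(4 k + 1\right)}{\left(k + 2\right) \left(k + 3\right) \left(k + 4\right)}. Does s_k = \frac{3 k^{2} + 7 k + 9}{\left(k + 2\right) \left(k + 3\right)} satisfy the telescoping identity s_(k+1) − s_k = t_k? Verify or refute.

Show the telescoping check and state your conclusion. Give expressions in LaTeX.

s_(k+1) = (7*k + 3*(k + 1)**2 + 16)/((k + 3)*(k + 4))
s_(k+1) − s_k = 2*(4*k + 1)/(k**3 + 9*k**2 + 26*k + 24)
(s_(k+1) − s_k) − t_k = 0

valid (s_(k+1) − s_k reduces to t_k)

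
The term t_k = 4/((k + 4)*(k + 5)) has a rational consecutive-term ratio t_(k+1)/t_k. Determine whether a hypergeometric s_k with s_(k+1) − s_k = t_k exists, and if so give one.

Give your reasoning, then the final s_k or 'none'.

s_k = k/(k + 4)

Ratio r(k) = (k + 4)/(k + 6).
Gosper form: A/B · C(k+1)/C(k) with A=k + 4, B=k + 6, C=1.
Key eq: (k + 4)·f(k+1) = (k + 5)·f(k) + (1).
Bound: deg f ≤ 1.
Solve for f: f(k) = k/4 (degree 1 ≤ 1).
So s_k = (B(k−1)f/C)·t_k = (k*(k + 5)/4)·t_k = k/(k + 4).
Check: Δs_k = 4/(k**2 + 9*k + 20). ✓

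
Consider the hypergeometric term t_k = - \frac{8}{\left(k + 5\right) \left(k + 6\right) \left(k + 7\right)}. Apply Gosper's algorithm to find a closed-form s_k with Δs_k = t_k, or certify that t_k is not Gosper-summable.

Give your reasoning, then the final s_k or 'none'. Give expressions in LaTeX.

s_k = \frac{2 k \left(- k - 11\right)}{15 \left(k + 5\right) \left(k + 6\right)}

The ratio is (k + 5)/(k + 8).
Normal form (A,B,C) = (k + 5, k + 8, 1).
Need (k + 5)·f(k+1) − (k + 7)·f(k) = 1.
Degrees (1,1,0) ⇒ d ≤ 2.
Match coefficients ⇒ f(k) = k*(k + 11)/60.
So s_k = (B(k−1)f/C)·t_k = (k*(k + 7)*(k + 11)/60)·t_k = 2*k*(-k - 11)/(15*(k + 5)*(k + 6)).
Δs = -8/(k**3 + 18*k**2 + 107*k + 210), as required.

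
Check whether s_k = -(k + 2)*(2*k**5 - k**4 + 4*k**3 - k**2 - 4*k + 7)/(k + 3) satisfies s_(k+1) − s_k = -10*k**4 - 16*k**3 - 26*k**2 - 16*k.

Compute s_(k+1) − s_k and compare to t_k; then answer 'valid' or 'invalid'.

s_(k+1) = (k + 3)*(4*k - 2*(k + 1)**5 + (k + 1)**4 - 4*(k + 1)**3 + (k + 1)**2 - 3)/(k + 4)
s_(k+1) − s_k = (-10*k**6 - 78*k**5 - 211*k**4 - 320*k**3 - 329*k**2 - 140*k - 7)/(k**2 + 7*k + 12)
(s_(k+1) − s_k) − t_k = (8*k**5 + 47*k**4 + 70*k**3 + 95*k**2 + 52*k - 7)/(k**2 + 7*k + 12)

Invalid: residual (8*k**5 + 47*k**4 + 70*k**3 + 95*k**2 + 52*k - 7)/(k**2 + 7*k + 12) ≠ 0.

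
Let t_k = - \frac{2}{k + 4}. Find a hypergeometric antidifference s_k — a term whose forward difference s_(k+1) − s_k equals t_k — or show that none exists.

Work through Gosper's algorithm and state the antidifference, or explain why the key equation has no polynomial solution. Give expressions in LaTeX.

none (Gosper's algorithm certifies no s_k)

t_(k+1)/t_k = (k + 4)/(k + 5).
Gosper form: A/B · C(k+1)/C(k) with A=k + 4, B=k + 5, C=1.
Key eq: (k + 4)·f(k+1) = (k + 4)·f(k) + (1).
From deg A=1, deg B=1, deg C=0: d=0.
Write f(k) = c0. Then LHS − RHS = -1, requiring -1 = 0: contradictory. No certificate.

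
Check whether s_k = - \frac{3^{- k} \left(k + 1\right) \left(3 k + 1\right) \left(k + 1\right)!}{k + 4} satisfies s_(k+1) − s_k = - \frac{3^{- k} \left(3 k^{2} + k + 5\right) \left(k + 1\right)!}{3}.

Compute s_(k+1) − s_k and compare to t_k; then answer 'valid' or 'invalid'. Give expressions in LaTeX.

Invalid: residual \frac{3^{- k} \left(3 k^{3} + 13 k^{2} + 17\right) \left(k + 1\right)!}{\left(k + 4\right) \left(k + 5\right)} ≠ 0.

s_(k+1) = -(k + 2)*(3*k + 4)*factorial(k + 2)/(3*3**k*(k + 5))
s_(k+1) − s_k = -(3*k**4 + 19*k**3 + 35*k**2 + 65*k + 49)*factorial(k + 1)/(3*3**k*(k + 4)*(k + 5))
(s_(k+1) − s_k) − t_k = (3*k**3 + 13*k**2 + 17)*factorial(k + 1)/(3**k*(k + 4)*(k + 5))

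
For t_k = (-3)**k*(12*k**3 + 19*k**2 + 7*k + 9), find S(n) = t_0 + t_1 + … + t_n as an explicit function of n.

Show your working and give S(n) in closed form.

Step 1: r(k) = 3*(-12*k**3 - 55*k**2 - 81*k - 47)/(12*k**3 + 19*k**2 + 7*k + 9).
Take A(k)=-3, B(k)=1, C(k)=k**3 + 19*k**2/12 + 7*k/12 + 3/4.
Set up (-3)·f(k+1) − (1)·f(k) − (k**3 + 19*k**2/12 + 7*k/12 + 3/4) = 0.
Degrees (0,0,3) ⇒ d ≤ 3.
Solve for f: f(k) = -(k + 1)*(3*k**2 - 5*k + 3)/12 (degree 3 ≤ 3).
So s_k = (B(k−1)f/C)·t_k = (-(k + 1)*(3*k**2 - 5*k + 3)/(12*k**3 + 19*k**2 + 7*k + 9))·t_k = (-3)**k*(-3*k**3 + 2*k**2 + 2*k - 3).
Check: Δs_k = (-3)**k*(12*k**3 + 19*k**2 + 7*k + 9). ✓
Telescope: S(n) = s_(n+1) − s_(0) = 3*(-3)**n*(3*n**3 + 7*n**2 + 3*n + 2) − (-3) = 9*(-3)**n*n**3 + 21*(-3)**n*n**2 + 9*(-3)**n*n + 6*(-3)**n + 3.

S(n) = 9*(-3)**n*n**3 + 21*(-3)**n*n**2 + 9*(-3)**n*n + 6*(-3)**n + 3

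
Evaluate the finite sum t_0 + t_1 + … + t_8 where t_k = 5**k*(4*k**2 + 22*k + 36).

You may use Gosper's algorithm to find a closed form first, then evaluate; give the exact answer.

r(k) = 5*(2*k**2 + 15*k + 31)/(2*k**2 + 11*k + 18) after simplifying.
Factor: A=5; B=1; C=k**2 + 11*k/2 + 9.
f must satisfy (5)·f(k+1) − (1)·f(k) = k**2 + 11*k/2 + 9.
deg f ≤ 2 (via 0,0,2).
Coefficient equations give f(k) = (k**2 + 3*k + 4)/4.
Get s_k = R·t_k = 5**k*(k**2 + 3*k + 4) with R(k) = B(k−1)f(k)/C(k) = (k**2 + 3*k + 4)/(2*(2*k**2 + 11*k + 18)).
Verify: 5**k*(4*k**2 + 22*k + 36) matches t_k.
Evaluate s at k=9 and k=0: 218750000 and 4; difference 218749996.

Σ = 218749996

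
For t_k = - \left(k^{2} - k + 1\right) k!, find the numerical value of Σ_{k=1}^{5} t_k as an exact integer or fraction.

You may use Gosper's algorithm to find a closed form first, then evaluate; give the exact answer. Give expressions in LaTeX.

Σ = -2881

Compute t_(k+1)/t_k: get -(k + 1)*(k - (k + 1)**2)/(k**2 - k + 1).
Factor: A=k + 1; B=1; C=k**2 - k + 1.
Set up (k + 1)·f(k+1) − (1)·f(k) − (k**2 - k + 1) = 0.
d = 1 from the (1,0,2) case.
A polynomial solution: f(k) = k - 2.
R(k) = B(k−1)·f(k)/C(k) = (k - 2)/(k**2 - k + 1); s_k = R·t_k = -(k - 2)*factorial(k).
Check: Δs_k = -(k**2 - k + 1)*factorial(k). ✓
Sum = s_(6) − s_(1); s_(6) = -2880, s_(1) = 1 ⇒ -2881.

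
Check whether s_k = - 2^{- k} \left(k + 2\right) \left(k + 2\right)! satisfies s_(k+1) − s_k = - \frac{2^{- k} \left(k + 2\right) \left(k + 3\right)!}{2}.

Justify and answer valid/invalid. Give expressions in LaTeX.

s_(k+1) = -(k + 3)*factorial(k + 3)/(2*2**k)
s_(k+1) − s_k = -(k**2 + 4*k + 5)*factorial(k + 2)/(2*2**k)
(s_(k+1) − s_k) − t_k = (k + 1)*factorial(k + 2)/(2*2**k)

Invalid: residual \frac{2^{- k} \left(k + 1\right) \left(k + 2\right)!}{2} ≠ 0.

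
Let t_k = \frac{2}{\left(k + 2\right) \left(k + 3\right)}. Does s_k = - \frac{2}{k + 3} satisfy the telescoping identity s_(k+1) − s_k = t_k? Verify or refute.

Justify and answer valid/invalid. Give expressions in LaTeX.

s_(k+1) = -2/(k + 4)
s_(k+1) − s_k = 2/((k + 3)*(k + 4))
(s_(k+1) − s_k) − t_k = -4/(k**3 + 9*k**2 + 26*k + 24)

Invalid: residual - \frac{4}{k^{3} + 9 k^{2} + 26 k + 24} ≠ 0.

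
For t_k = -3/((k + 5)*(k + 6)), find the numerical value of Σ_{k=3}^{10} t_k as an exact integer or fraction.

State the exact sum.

Σ = -3/16

Compute t_(k+1)/t_k: get (k + 5)/(k + 7).
A = k + 5, B = k + 7, C = 1.
Solve (k + 5)·f(k+1) − (k + 6)·f(k) = 1.
d = 1 from the (1,1,0) case.
Solving with deg f ≤ 1: f(k) = k/5.
Then R = B(k−1)f/C = k*(k + 6)/5, so s_k = R(k)·t_k = -3*k/(5*k + 25).
s_(k+1) − s_k = -3/(k**2 + 11*k + 30) = t_k.
Sum = s_(11) − s_(3); s_(11) = -33/80, s_(3) = -9/40 ⇒ -3/16.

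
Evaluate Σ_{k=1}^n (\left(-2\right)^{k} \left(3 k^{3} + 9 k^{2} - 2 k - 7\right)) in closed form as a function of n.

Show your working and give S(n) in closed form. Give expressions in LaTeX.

Step 1: r(k) = 2*(-3*k**3 - 18*k**2 - 25*k - 3)/(3*k**3 + 9*k**2 - 2*k - 7).
Take A(k)=-2, B(k)=1, C(k)=k**3 + 3*k**2 - 2*k/3 - 7/3.
Solve (-2)·f(k+1) − (1)·f(k) = k**3 + 3*k**2 - 2*k/3 - 7/3.
Bound: deg f ≤ 3.
Solve for f: f(k) = -(k**3 + k**2 - 4*k - 1)/3 (degree 3 ≤ 3).
Then R = B(k−1)f/C = -(k**3 + k**2 - 4*k - 1)/(3*k**3 + 9*k**2 - 2*k - 7), so s_k = R(k)·t_k = (-2)**k*(-k**3 - k**2 + 4*k + 1).
s_(k+1) − s_k = (-2)**k*(3*k**3 + 9*k**2 - 2*k - 7) = t_k.
Evaluate: s_(n+1) = (-2)**(n + 1)*(-n**3 - 4*n**2 - n + 3); subtract s_(1) = -6 ⇒ S(n) = 2*(-2)**n*n**3 + 8*(-2)**n*n**2 + 2*(-2)**n*n - 6*(-2)**n + 6.

S(n) = 2 \left(-2\right)^{n} n^{3} + 8 \left(-2\right)^{n} n^{2} + 2 \left(-2\right)^{n} n - 6 \left(-2\right)^{n} + 6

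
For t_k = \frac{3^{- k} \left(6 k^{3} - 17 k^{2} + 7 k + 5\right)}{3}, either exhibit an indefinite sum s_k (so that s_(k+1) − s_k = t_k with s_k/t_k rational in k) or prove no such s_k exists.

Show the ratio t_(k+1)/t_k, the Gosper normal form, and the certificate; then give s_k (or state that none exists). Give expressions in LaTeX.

The ratio is (6*k**3 + k**2 - 9*k + 1)/(3*(6*k**3 - 17*k**2 + 7*k + 5)).
So A=1/3 and B=1, with C=k**3 - 17*k**2/6 + 7*k/6 + 5/6.
Key eq: (1/3)·f(k+1) = (1)·f(k) + (k**3 - 17*k**2/6 + 7*k/6 + 5/6).
From deg A=0, deg B=0, deg C=3: d=3.
Coefficient equations give f(k) = -(3*k**3 - 4*k**2 + 4*k + 4)/2.
Get s_k = R·t_k = (-3*k**3 + 4*k**2 - 4*k - 4)/3**k with R(k) = B(k−1)f(k)/C(k) = -3*(3*k**3 - 4*k**2 + 4*k + 4)/(6*k**3 - 17*k**2 + 7*k + 5).
Δs = (6*k**3 - 17*k**2 + 7*k + 5)/(3*3**k), as required.

s_k = 3^{- k} \left(- 3 k^{3} + 4 k^{2} - 4 k - 4\right)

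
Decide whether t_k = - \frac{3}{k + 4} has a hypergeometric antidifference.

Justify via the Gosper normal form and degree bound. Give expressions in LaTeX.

t_(k+1)/t_k = (k + 4)/(k + 5).
Normal form (A,B,C) = (k + 4, k + 5, 1).
Need (k + 4)·f(k+1) − (k + 4)·f(k) = 1.
From deg A=1, deg B=1, deg C=0: d=0.
Put f(k) = c0: A·f(k+1) − B(k−1)·f(k) − C = -1; need -1 = 0 — inconsistent ⇒ no f, not summable.

No — the linear system for f has no solution.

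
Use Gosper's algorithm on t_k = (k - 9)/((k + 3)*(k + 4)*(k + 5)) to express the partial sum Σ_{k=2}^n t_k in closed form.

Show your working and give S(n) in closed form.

Compute t_(k+1)/t_k: get (k - 8)*(k + 3)/((k - 9)*(k + 6)).
Factor: A=k + 3; B=k + 6; C=k - 9.
Set up (k + 3)·f(k+1) − (k + 5)·f(k) − (k - 9) = 0.
d = 2 from the (1,1,1) case.
A polynomial solution: f(k) = -k*(k + 11)/4.
Then R = B(k−1)f/C = -k*(k + 5)*(k + 11)/(4*(k - 9)), so s_k = R(k)·t_k = k*(-k - 11)/(4*(k + 3)*(k + 4)).
s_(k+1) − s_k = (k - 9)/(k**3 + 12*k**2 + 47*k + 60) = t_k.
Evaluate: s_(n+1) = (-n**2 - 13*n - 12)/(4*(n**2 + 9*n + 20)); subtract s_(2) = -13/60 ⇒ S(n) = (-n**2 - 39*n + 40)/(30*(n**2 + 9*n + 20)).

S(n) = (-n**2 - 39*n + 40)/(30*(n**2 + 9*n + 20))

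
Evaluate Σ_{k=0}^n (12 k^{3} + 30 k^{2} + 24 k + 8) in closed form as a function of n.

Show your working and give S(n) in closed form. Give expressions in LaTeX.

Step 1: r(k) = (6*k**3 + 33*k**2 + 60*k + 37)/(6*k**3 + 15*k**2 + 12*k + 4).
Factor: A=1; B=1; C=k**3 + 5*k**2/2 + 2*k + 2/3.
Need (1)·f(k+1) − (1)·f(k) = k**3 + 5*k**2/2 + 2*k + 2/3.
d = 4 from the (0,0,3) case.
A polynomial solution: f(k) = k*(3*k**3 + 4*k**2 + 1)/12.
Certificate R = B(k−1)f/C = k*(3*k**3 + 4*k**2 + 1)/(2*(6*k**3 + 15*k**2 + 12*k + 4)) gives s_k = 3*k**4 + 4*k**3 + k.
Check: Δs_k = 12*k**3 + 30*k**2 + 24*k + 8. ✓
Evaluate: s_(n+1) = 3*n**4 + 16*n**3 + 30*n**2 + 25*n + 8; subtract s_(0) = 0 ⇒ S(n) = 3*n**4 + 16*n**3 + 30*n**2 + 25*n + 8.

S(n) = 3 n^{4} + 16 n^{3} + 30 n^{2} + 25 n + 8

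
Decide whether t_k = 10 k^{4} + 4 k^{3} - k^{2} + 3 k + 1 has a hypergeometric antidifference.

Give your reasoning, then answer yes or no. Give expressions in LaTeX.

Yes. s_k = k \left(2 k^{4} - 4 k^{3} + k^{2} + 3 k - 1\right).

Compute t_(k+1)/t_k: get (10*k**4 + 44*k**3 + 71*k**2 + 53*k + 17)/(10*k**4 + 4*k**3 - k**2 + 3*k + 1).
So A=1 and B=1, with C=k**4 + 2*k**3/5 - k**2/10 + 3*k/10 + 1/10.
Set up (1)·f(k+1) − (1)·f(k) − (k**4 + 2*k**3/5 - k**2/10 + 3*k/10 + 1/10) = 0.
deg f ≤ 5 (via 0,0,4).
Coefficient equations give f(k) = k*(2*k**4 - 4*k**3 + k**2 + 3*k - 1)/10.
Certificate R = B(k−1)f/C = k*(2*k**4 - 4*k**3 + k**2 + 3*k - 1)/(10*k**4 + 4*k**3 - k**2 + 3*k + 1) gives s_k = k*(2*k**4 - 4*k**3 + k**2 + 3*k - 1).
Verify: 10*k**4 + 4*k**3 - k**2 + 3*k + 1 matches t_k.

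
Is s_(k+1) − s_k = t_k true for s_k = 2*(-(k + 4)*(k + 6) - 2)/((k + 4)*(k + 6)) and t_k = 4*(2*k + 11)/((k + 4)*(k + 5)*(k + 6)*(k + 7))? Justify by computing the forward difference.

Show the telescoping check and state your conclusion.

valid; difference matches t_k

s_(k+1) = 2*(-(k + 5)*(k + 7) - 2)/((k + 5)*(k + 7))
s_(k+1) − s_k = 4*(2*k + 11)/(k**4 + 22*k**3 + 179*k**2 + 638*k + 840)
(s_(k+1) − s_k) − t_k = 0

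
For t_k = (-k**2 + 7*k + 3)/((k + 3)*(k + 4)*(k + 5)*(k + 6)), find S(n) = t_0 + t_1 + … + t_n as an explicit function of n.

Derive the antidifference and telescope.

S(n) = (n**2 + 2*n + 1)/(n**3 + 15*n**2 + 74*n + 120)

r(k) = (k**3 - 2*k**2 - 24*k - 27)/(k**3 - 52*k - 21) after simplifying.
Gosper form: A/B · C(k+1)/C(k) with A=k + 3, B=k + 7, C=k**2 - 7*k - 3.
Solve (k + 3)·f(k+1) − (k + 6)·f(k) = k**2 - 7*k - 3.
d = 3 from the (1,1,2) case.
Solving with deg f ≤ 3: f(k) = -k**2.
R(k) = B(k−1)·f(k)/C(k) = -k**2*(k + 6)/(k**2 - 7*k - 3); s_k = R·t_k = k**2/((k + 3)*(k + 4)*(k + 5)).
Check: Δs_k = (-k**2 + 7*k + 3)/(k**4 + 18*k**3 + 119*k**2 + 342*k + 360). ✓
Telescope: S(n) = s_(n+1) − s_(0) = (n**2 + 2*n + 1)/(n**3 + 15*n**2 + 74*n + 120) − (0) = (n**2 + 2*n + 1)/(n**3 + 15*n**2 + 74*n + 120).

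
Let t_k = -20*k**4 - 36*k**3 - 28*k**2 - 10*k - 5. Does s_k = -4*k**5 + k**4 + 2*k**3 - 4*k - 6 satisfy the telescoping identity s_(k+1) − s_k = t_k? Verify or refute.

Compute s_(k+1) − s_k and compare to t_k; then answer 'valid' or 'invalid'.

valid; difference matches t_k

s_(k+1) = -4*k - 4*(k + 1)**5 + (k + 1)**4 + 2*(k + 1)**3 - 10
s_(k+1) − s_k = -20*k**4 - 36*k**3 - 28*k**2 - 10*k - 5
(s_(k+1) − s_k) − t_k = 0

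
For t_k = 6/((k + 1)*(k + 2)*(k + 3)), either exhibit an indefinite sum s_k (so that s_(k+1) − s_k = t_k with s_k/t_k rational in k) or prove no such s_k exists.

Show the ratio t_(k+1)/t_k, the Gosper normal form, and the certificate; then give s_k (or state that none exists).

s_k = 3*k*(k + 3)/(2*(k + 1)*(k + 2))

t_(k+1)/t_k = (k + 1)/(k + 4).
Take A(k)=k + 1, B(k)=k + 4, C(k)=1.
f must satisfy (k + 1)·f(k+1) − (k + 3)·f(k) = 1.
Bound: deg f ≤ 2.
Match coefficients ⇒ f(k) = k*(k + 3)/4.
Then R = B(k−1)f/C = k*(k + 3)**2/4, so s_k = R(k)·t_k = 3*k*(k + 3)/(2*(k + 1)*(k + 2)).
s_(k+1) − s_k = 6/(k**3 + 6*k**2 + 11*k + 6) = t_k.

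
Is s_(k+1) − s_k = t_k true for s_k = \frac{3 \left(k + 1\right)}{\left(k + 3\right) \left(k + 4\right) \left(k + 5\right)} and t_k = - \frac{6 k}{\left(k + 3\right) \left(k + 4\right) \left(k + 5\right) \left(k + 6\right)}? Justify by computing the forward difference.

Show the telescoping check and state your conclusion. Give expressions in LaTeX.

s_(k+1) = 3*(k + 2)/((k + 4)*(k + 5)*(k + 6))
s_(k+1) − s_k = -6*k/(k**4 + 18*k**3 + 119*k**2 + 342*k + 360)
(s_(k+1) − s_k) − t_k = 0

Valid — Δs_k = t_k.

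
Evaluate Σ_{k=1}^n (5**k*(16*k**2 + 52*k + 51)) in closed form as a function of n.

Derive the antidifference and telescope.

S(n) = 20*5**n*n**2 + 55*5**n*n + 55*5**n - 55

Ratio r(k) = 5*(16*k**2 + 84*k + 119)/(16*k**2 + 52*k + 51).
Factor: A=5; B=1; C=k**2 + 13*k/4 + 51/16.
Solve (5)·f(k+1) − (1)·f(k) = k**2 + 13*k/4 + 51/16.
d = 2 from the (0,0,2) case.
A polynomial solution: f(k) = (4*k**2 + 3*k + 4)/16.
Get s_k = R·t_k = 5**k*(4*k**2 + 3*k + 4) with R(k) = B(k−1)f(k)/C(k) = (4*k**2 + 3*k + 4)/(16*k**2 + 52*k + 51).
Verify: 5**k*(16*k**2 + 52*k + 51) matches t_k.
Telescope: S(n) = s_(n+1) − s_(1) = 5**(n + 1)*(4*n**2 + 11*n + 11) − (55) = 20*5**n*n**2 + 55*5**n*n + 55*5**n - 55.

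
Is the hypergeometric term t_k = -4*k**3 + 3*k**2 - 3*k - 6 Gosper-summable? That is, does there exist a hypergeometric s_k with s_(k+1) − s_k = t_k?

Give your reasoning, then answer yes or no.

Yes. s_k = k*(-k**3 + 3*k**2 - 4*k - 4).

Compute t_(k+1)/t_k: get (4*k**3 + 9*k**2 + 9*k + 10)/(4*k**3 - 3*k**2 + 3*k + 6).
Normal form (A,B,C) = (1, 1, k**3 - 3*k**2/4 + 3*k/4 + 3/2).
Key eq: (1)·f(k+1) = (1)·f(k) + (k**3 - 3*k**2/4 + 3*k/4 + 3/2).
From deg A=0, deg B=0, deg C=3: d=4.
Match coefficients ⇒ f(k) = k*(k**3 - 3*k**2 + 4*k + 4)/4.
Certificate R = B(k−1)f/C = k*(k**3 - 3*k**2 + 4*k + 4)/(4*k**3 - 3*k**2 + 3*k + 6) gives s_k = k*(-k**3 + 3*k**2 - 4*k - 4).
Δs = -4*k**3 + 3*k**2 - 3*k - 6, as required.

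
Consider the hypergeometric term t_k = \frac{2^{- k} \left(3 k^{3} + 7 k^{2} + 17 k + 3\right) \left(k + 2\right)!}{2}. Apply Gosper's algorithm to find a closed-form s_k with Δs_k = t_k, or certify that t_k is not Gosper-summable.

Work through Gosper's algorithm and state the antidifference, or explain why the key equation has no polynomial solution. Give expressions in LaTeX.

Step 1: r(k) = (3*k**4 + 25*k**3 + 88*k**2 + 150*k + 90)/(2*(3*k**3 + 7*k**2 + 17*k + 3)).
A = k/2 + 3/2, B = 1, C = k**3 + 7*k**2/3 + 17*k/3 + 1.
Solve (k/2 + 3/2)·f(k+1) − (1)·f(k) = k**3 + 7*k**2/3 + 17*k/3 + 1.
From deg A=1, deg B=0, deg C=3: d=2.
Match coefficients ⇒ f(k) = 2*k*(3*k - 2)/3.
R(k) = B(k−1)·f(k)/C(k) = 2*k*(3*k - 2)/(3*k**3 + 7*k**2 + 17*k + 3); s_k = R·t_k = k*(3*k - 2)*factorial(k + 2)/2**k.
Δs = (3*k**3 + 7*k**2 + 17*k + 3)*factorial(k + 2)/(2*2**k), as required.

s_k = 2^{- k} k \left(3 k - 2\right) \left(k + 2\right)!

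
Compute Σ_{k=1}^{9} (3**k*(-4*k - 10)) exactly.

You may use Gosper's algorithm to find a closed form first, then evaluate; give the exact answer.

t_(k+1)/t_k = 3*(2*k + 7)/(2*k + 5).
Take A(k)=3, B(k)=1, C(k)=k + 5/2.
f must satisfy (3)·f(k+1) − (1)·f(k) = k + 5/2.
Degrees (0,0,1) ⇒ d ≤ 1.
Solve for f: f(k) = (k + 1)/2 (degree 1 ≤ 1).
Then R = B(k−1)f/C = (k + 1)/(2*k + 5), so s_k = R(k)·t_k = -2*3**k*(k + 1).
Verify: 3**k*(-4*k - 10) matches t_k.
Sum = s_(10) − s_(1); s_(10) = -1299078, s_(1) = -12 ⇒ -1299066.

Σ = -1299066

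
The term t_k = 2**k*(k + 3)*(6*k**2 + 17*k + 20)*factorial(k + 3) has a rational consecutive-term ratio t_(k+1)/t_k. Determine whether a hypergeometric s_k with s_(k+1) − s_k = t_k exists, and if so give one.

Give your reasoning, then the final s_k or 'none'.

s_k = 2**k*(3*k**2 + k + 4)*factorial(k + 3)

The ratio is (k + 4)**2*(34*k + 12*(k + 1)**2 + 74)/((k + 3)*(6*k**2 + 17*k + 20)).
Factor: A=2*k + 8; B=1; C=k**3 + 35*k**2/6 + 71*k/6 + 10.
Need (2*k + 8)·f(k+1) − (1)·f(k) = k**3 + 35*k**2/6 + 71*k/6 + 10.
Bound: deg f ≤ 2.
Match coefficients ⇒ f(k) = (3*k**2 + k + 4)/6.
R(k) = B(k−1)·f(k)/C(k) = (3*k**2 + k + 4)/((k + 3)*(6*k**2 + 17*k + 20)); s_k = R·t_k = 2**k*(3*k**2 + k + 4)*factorial(k + 3).
s_(k+1) − s_k = 2**k*(k + 3)*(6*k**2 + 17*k + 20)*factorial(k + 3) = t_k.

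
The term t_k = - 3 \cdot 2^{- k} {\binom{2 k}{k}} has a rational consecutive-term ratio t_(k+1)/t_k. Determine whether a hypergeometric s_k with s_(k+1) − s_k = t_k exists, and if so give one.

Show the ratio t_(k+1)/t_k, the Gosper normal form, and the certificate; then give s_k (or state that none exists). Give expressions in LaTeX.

not Gosper-summable; s_k does not exist

r(k) = (2*k + 1)/(k + 1) after simplifying.
So A=2*k + 1 and B=k + 1, with C=1.
Solve (2*k + 1)·f(k+1) − (k)·f(k) = 1.
deg f ≤ -1 (via 1,1,0).
Negative degree bound (-1): no f exists, t_k not Gosper-summable.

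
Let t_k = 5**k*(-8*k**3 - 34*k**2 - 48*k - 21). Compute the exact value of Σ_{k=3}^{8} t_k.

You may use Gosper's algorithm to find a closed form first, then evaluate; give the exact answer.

Ratio r(k) = 5*(8*k**3 + 58*k**2 + 140*k + 111)/(8*k**3 + 34*k**2 + 48*k + 21).
Normal form (A,B,C) = (5, 1, k**3 + 17*k**2/4 + 6*k + 21/8).
Need (5)·f(k+1) − (1)·f(k) = k**3 + 17*k**2/4 + 6*k + 21/8.
deg f ≤ 3 (via 0,0,3).
Solving with deg f ≤ 3: f(k) = (2*k**3 + k**2 + 2*k - 1)/8.
Get s_k = R·t_k = 5**k*(-2*k**3 - k**2 - 2*k + 1) with R(k) = B(k−1)f(k)/C(k) = (2*k**3 + k**2 + 2*k - 1)/(8*k**3 + 34*k**2 + 48*k + 21).
Verify: 5**k*(-8*k**3 - 34*k**2 - 48*k - 21) matches t_k.
Telescoping: Σ = s_(9) − s_(3) = -3039062500 − (-8500) = -3039054000.

Σ = -3039054000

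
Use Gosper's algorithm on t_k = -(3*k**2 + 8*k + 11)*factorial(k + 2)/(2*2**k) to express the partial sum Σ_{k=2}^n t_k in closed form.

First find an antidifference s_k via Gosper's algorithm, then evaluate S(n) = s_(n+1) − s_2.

Ratio r(k) = (k + 3)*(8*k + 3*(k + 1)**2 + 19)/(2*(3*k**2 + 8*k + 11)).
Take A(k)=k/2 + 3/2, B(k)=1, C(k)=k**2 + 8*k/3 + 11/3.
Key eq: (k/2 + 3/2)·f(k+1) = (1)·f(k) + (k**2 + 8*k/3 + 11/3).
deg f ≤ 1 (via 1,0,2).
Coefficient equations give f(k) = 2*(3*k + 2)/3.
Then R = B(k−1)f/C = 2*(3*k + 2)/(3*k**2 + 8*k + 11), so s_k = R(k)·t_k = -(3*k + 2)*factorial(k + 2)/2**k.
s_(k+1) − s_k = -(3*k**2 + 8*k + 11)*factorial(k + 2)/(2*2**k) = t_k.
s_(n+1) = -2**(-n - 1)*(3*n + 5)*factorial(n + 3) and s_(2) = -48, so S(n) = 48 - 3*n*factorial(n + 3)/(2*2**n) - 5*factorial(n + 3)/(2*2**n).

S(n) = 48 - 3*n*factorial(n + 3)/(2*2**n) - 5*factorial(n + 3)/(2*2**n)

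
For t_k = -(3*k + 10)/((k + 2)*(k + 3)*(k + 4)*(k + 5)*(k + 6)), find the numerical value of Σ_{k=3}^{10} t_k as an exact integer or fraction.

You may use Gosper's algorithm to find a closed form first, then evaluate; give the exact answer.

t_(k+1)/t_k = (k + 2)*(3*k + 13)/((k + 7)*(3*k + 10)).
Factor: A=k + 2; B=k + 7; C=k + 10/3.
Set up (k + 2)·f(k+1) − (k + 6)·f(k) − (k + 10/3) = 0.
d = 4 from the (1,1,1) case.
A polynomial solution: f(k) = k*(k + 3)*(k**2 + 11*k + 38)/120.
So s_k = (B(k−1)f/C)·t_k = (k*(k + 3)*(k + 6)*(k**2 + 11*k + 38)/(40*(3*k + 10)))·t_k = k*(-k**2 - 11*k - 38)/(40*(k**3 + 11*k**2 + 38*k + 40)).
Verify: (-3*k - 10)/(k**5 + 20*k**4 + 155*k**3 + 580*k**2 + 1044*k + 720) matches t_k.
Σ_(k=3)^(10) t_k = s_(11) − s_(3) = -77/3120 − (-3/140) = -71/21840.

Σ = -71/21840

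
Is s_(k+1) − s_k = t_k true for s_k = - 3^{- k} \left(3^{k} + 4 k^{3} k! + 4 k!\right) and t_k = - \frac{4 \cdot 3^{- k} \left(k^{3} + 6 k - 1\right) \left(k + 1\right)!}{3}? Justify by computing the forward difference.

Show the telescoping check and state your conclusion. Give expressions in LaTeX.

s_(k+1) = -(3*3**k + 4*k**4*factorial(k) + 16*k**3*factorial(k) + 24*k**2*factorial(k) + 20*k*factorial(k) + 8*factorial(k))/(3*3**k)
s_(k+1) − s_k = -4*(k**3 + 6*k - 1)*factorial(k + 1)/(3*3**k)
(s_(k+1) − s_k) − t_k = 0

valid (s_(k+1) − s_k reduces to t_k)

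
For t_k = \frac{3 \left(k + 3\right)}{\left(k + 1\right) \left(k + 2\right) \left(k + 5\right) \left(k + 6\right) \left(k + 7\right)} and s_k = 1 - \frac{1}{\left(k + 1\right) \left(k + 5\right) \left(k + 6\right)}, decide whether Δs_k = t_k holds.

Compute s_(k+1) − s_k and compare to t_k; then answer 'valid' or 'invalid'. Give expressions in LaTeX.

Valid — Δs_k = t_k.

s_(k+1) = 1 - 1/((k + 2)*(k + 6)*(k + 7))
s_(k+1) − s_k = 3*(k + 3)/(k**5 + 21*k**4 + 163*k**3 + 567*k**2 + 844*k + 420)
(s_(k+1) − s_k) − t_k = 0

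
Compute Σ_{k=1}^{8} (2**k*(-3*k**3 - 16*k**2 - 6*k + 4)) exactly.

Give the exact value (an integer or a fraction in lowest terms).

r(k) = 2*(3*k**3 + 25*k**2 + 47*k + 21)/(3*k**3 + 16*k**2 + 6*k - 4) after simplifying.
A = 2, B = 1, C = k**3 + 16*k**2/3 + 2*k - 4/3.
Solve (2)·f(k+1) − (1)·f(k) = k**3 + 16*k**2/3 + 2*k - 4/3.
d = 3 from the (0,0,3) case.
A polynomial solution: f(k) = (3*k**3 - 2*k**2 - 4*k + 2)/3.
Certificate R = B(k−1)f/C = (3*k**3 - 2*k**2 - 4*k + 2)/(3*k**3 + 16*k**2 + 6*k - 4) gives s_k = 2**k*(-3*k**3 + 2*k**2 + 4*k - 2).
Δs = 2**k*(-3*k**3 - 16*k**2 - 6*k + 4), as required.
Sum = s_(9) − s_(1); s_(9) = -1019392, s_(1) = 2 ⇒ -1019394.

Σ = -1019394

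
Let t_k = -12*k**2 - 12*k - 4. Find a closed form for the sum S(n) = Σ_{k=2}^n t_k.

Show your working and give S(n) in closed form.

t_(k+1)/t_k = (3*k**2 + 9*k + 7)/(3*k**2 + 3*k + 1).
Gosper form: A/B · C(k+1)/C(k) with A=1, B=1, C=k**2 + k + 1/3.
f must satisfy (1)·f(k+1) − (1)·f(k) = k**2 + k + 1/3.
d = 3 from the (0,0,2) case.
Match coefficients ⇒ f(k) = k**3/3.
Get s_k = R·t_k = -4*k**3 with R(k) = B(k−1)f(k)/C(k) = k**3/(3*k**2 + 3*k + 1).
Check: Δs_k = 4*k**3 - 4*(k + 1)**3. ✓
Σ_(k=2)^n t_k = s_(n+1) − s_(2) = (-4*n**3 - 12*n**2 - 12*n - 4) − (-32), i.e. -4*n**3 - 12*n**2 - 12*n + 28.

S(n) = -4*n**3 - 12*n**2 - 12*n + 28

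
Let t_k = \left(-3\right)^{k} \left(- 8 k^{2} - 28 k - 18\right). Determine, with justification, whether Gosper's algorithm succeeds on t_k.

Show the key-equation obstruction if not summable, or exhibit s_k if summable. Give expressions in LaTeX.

Yes. s_k = 2 \left(-3\right)^{k} k \left(k + 2\right).

The ratio is 3*(-4*k**2 - 22*k - 27)/(4*k**2 + 14*k + 9).
A = -3, B = 1, C = k**2 + 7*k/2 + 9/4.
Need (-3)·f(k+1) − (1)·f(k) = k**2 + 7*k/2 + 9/4.
deg f ≤ 2 (via 0,0,2).
Coefficient equations give f(k) = -k*(k + 2)/4.
Get s_k = R·t_k = 2*(-3)**k*k*(k + 2) with R(k) = B(k−1)f(k)/C(k) = -k*(k + 2)/(4*k**2 + 14*k + 9).
Δs = (-3)**k*(-8*k**2 - 28*k - 18), as required.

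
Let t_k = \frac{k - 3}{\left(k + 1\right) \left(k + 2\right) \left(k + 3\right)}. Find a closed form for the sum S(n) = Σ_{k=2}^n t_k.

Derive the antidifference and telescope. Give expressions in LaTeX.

The ratio is (k - 2)*(k + 1)/((k - 3)*(k + 4)).
A = k + 1, B = k + 4, C = k - 3.
Key eq: (k + 1)·f(k+1) = (k + 3)·f(k) + (k - 3).
deg f ≤ 2 (via 1,1,1).
Match coefficients ⇒ f(k) = -k*(k + 5)/2.
Then R = B(k−1)f/C = -k*(k + 3)*(k + 5)/(2*(k - 3)), so s_k = R(k)·t_k = k*(-k - 5)/(2*(k + 1)*(k + 2)).
Verify: (k - 3)/(k**3 + 6*k**2 + 11*k + 6) matches t_k.
s_(n+1) = (-n**2 - 7*n - 6)/(2*(n**2 + 5*n + 6)) and s_(2) = -7/12, so S(n) = (n**2 - 7*n + 6)/(12*(n**2 + 5*n + 6)).

S(n) = \frac{n^{2} - 7 n + 6}{12 \left(n^{2} + 5 n + 6\right)}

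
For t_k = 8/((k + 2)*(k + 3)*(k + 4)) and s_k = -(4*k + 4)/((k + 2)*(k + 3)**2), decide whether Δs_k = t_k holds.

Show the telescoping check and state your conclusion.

s_(k+1) = 4*(-k - 2)/((k + 3)*(k + 4)**2)
s_(k+1) − s_k = 8*(k**2 + 4*k + 2)/(k**5 + 16*k**4 + 101*k**3 + 314*k**2 + 480*k + 288)
(s_(k+1) − s_k) − t_k = 8*(-3*k - 10)/(k**5 + 16*k**4 + 101*k**3 + 314*k**2 + 480*k + 288)

Invalid: residual 8*(-3*k - 10)/(k**5 + 16*k**4 + 101*k**3 + 314*k**2 + 480*k + 288) ≠ 0.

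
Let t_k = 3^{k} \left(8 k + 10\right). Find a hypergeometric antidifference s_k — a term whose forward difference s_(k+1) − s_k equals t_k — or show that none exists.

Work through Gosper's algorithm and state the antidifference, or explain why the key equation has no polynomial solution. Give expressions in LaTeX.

s_k = 3^{k} \left(4 k - 1\right)

Ratio r(k) = 3*(4*k + 9)/(4*k + 5).
A = 3, B = 1, C = k + 5/4.
Solve (3)·f(k+1) − (1)·f(k) = k + 5/4.
Degrees (0,0,1) ⇒ d ≤ 1.
Coefficient equations give f(k) = (4*k - 1)/8.
Then R = B(k−1)f/C = (4*k - 1)/(2*(4*k + 5)), so s_k = R(k)·t_k = 3**k*(4*k - 1).
Verify: 3**k*(8*k + 10) matches t_k.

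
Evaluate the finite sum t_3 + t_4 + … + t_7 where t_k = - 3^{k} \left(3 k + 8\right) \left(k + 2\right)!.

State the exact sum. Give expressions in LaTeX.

Step 1: r(k) = 3*(k + 3)*(3*k + 11)/(3*k + 8).
Factor: A=3*k + 9; B=1; C=k + 8/3.
Set up (3*k + 9)·f(k+1) − (1)·f(k) − (k + 8/3) = 0.
From deg A=1, deg B=0, deg C=1: d=0.
Solve for f: f(k) = 1/3 (degree 0 ≤ 0).
Get s_k = R·t_k = -3**k*factorial(k + 2) with R(k) = B(k−1)f(k)/C(k) = 1/(3*k + 8).
Δs = -3**k*(3*k + 8)*factorial(k + 2), as required.
Telescoping: Σ = s_(8) − s_(3) = -23808556800 − (-3240) = -23808553560.

Σ = -23808553560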